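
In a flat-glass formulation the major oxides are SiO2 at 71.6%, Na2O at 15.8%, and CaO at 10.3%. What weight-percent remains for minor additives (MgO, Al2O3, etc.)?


Sum the three major oxides:
  SiO2 + Na2O + CaO = 71.6 + 15.8 + 10.3 = 97.7%
Subtract from 100%:
  Others = 100 - 97.7 = 2.3%

2.3%


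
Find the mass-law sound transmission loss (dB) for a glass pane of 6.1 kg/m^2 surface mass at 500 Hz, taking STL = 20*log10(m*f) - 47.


Mass law: STL = 20 * log10(m * f) - 47
  m * f = 6.1 * 500 = 3050
  log10(3050) = 3.4843
  STL = 20 * 3.4843 - 47 = 69.686 - 47 = 22.7 dB

22.7 dB


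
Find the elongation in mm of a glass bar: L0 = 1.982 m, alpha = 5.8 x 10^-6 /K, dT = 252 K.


Thermal expansion formula: dL = alpha * L0 * dT
  dL = (5.8 x 10^-6) * 1.982 * 252 = 0.00289689 m
Convert to mm: 0.00289689 * 1000 = 2.8969 mm

2.8969 mm


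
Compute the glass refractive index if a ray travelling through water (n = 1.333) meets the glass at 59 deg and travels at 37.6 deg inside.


Apply Snell's law: n1 * sin(theta1) = n2 * sin(theta2)
  n2 = n1 * sin(theta1) / sin(theta2)
  sin(59) = 0.857167
  sin(37.6) = 0.610145
  n2 = 1.333 * 0.857167 / 0.610145 = 1.8727

1.8727


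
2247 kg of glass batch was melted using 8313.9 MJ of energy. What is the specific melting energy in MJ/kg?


Rearrange E = m * s for s:
  s = E / m
  s = 8313.9 / 2247 = 3.7 MJ/kg

3.7 MJ/kg


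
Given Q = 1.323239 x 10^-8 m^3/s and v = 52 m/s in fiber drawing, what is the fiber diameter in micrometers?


Cross-sectional area from continuity:
  A = Q / v = 1.323239 x 10^-8 / 52 = 2.54469 x 10^-10 m^2
Diameter from circular cross-section:
  d = sqrt(4A / pi) * 10^6 (m -> um)
  d = sqrt(4 * 2.54469 x 10^-10 / pi) * 10^6 = 18.0 um

18.0 um


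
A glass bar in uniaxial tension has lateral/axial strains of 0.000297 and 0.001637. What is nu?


Poisson's ratio: nu = lateral strain / axial strain
  nu = 0.000297 / 0.001637 = 0.1814

0.1814


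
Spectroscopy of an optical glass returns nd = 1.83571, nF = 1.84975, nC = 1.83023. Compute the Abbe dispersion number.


Abbe number formula: Vd = (nd - 1) / (nF - nC)
  nd - 1 = 1.83571 - 1 = 0.83571
  nF - nC = 1.84975 - 1.83023 = 0.01952
  Vd = 0.83571 / 0.01952 = 42.81

42.81


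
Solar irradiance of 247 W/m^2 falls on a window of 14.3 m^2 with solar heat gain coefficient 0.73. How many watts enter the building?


Solar heat gain: Q = Area * SHGC * Irradiance
  Q = 14.3 * 0.73 * 247 = 2578.4 W

2578.4 W


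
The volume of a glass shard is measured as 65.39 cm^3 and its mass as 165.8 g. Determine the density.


Use the definition of density:
  rho = mass / volume
  rho = 165.8 / 65.39 = 2.536 g/cm^3

2.536 g/cm^3


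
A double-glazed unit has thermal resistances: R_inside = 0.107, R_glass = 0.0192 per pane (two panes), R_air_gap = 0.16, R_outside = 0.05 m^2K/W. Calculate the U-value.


Total thermal resistance (series):
  R_total = R_in + R_glass + R_air + R_glass + R_out
  R_total = 0.107 + 0.0192 + 0.16 + 0.0192 + 0.05 = 0.3554 m^2K/W
U-value = 1 / R_total = 1 / 0.3554 = 2.814 W/m^2K

2.814 W/m^2K


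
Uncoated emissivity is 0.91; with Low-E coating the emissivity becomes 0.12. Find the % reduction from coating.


Percentage reduction = (1 - coated/uncoated) * 100
  Ratio = 0.12 / 0.91 = 0.1319
  Reduction = (1 - 0.1319) * 100 = 86.8%

86.8%


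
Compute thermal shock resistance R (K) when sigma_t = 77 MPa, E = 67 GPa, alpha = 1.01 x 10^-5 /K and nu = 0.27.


Thermal shock resistance: R = sigma * (1 - nu) / (E * alpha)
  Numerator = 77 * (1 - 0.27) = 56.21
  Denominator = 67 * 1000 * (1.01 x 10^-5) = 0.6767
  R = 56.21 / 0.6767 = 83.1 K

83.1 K


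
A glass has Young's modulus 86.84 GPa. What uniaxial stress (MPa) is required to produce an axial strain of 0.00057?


Rearrange E = sigma / epsilon:
  sigma = E * epsilon
  E (MPa) = 86.84 * 1000 = 86840
  sigma = 86840 * 0.00057 = 49.5 MPa

49.5 MPa


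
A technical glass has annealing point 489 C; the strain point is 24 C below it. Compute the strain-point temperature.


Strain point = annealing point - difference:
  T_strain = 489 - 24 = 465 C

465 C


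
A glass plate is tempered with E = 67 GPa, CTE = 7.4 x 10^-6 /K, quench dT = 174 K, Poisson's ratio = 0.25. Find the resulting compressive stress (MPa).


Tempering stress: sigma = E * alpha * dT / (1 - nu)
  E (MPa) = 67 * 1000 = 67000
  Numerator = 67000 * (7.4 x 10^-6) * 174 = 86.2692
  Denominator = 1 - 0.25 = 0.75
  sigma = 86.2692 / 0.75 = 115.0 MPa

115.0 MPa


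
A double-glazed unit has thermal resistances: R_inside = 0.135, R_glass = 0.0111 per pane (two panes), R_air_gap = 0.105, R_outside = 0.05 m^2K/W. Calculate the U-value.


Total thermal resistance (series):
  R_total = R_in + R_glass + R_air + R_glass + R_out
  R_total = 0.135 + 0.0111 + 0.105 + 0.0111 + 0.05 = 0.3122 m^2K/W
U-value = 1 / R_total = 1 / 0.3122 = 3.203 W/m^2K

3.203 W/m^2K


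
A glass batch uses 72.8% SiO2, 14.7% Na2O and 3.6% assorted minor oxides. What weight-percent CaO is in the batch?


Pieces sum to 100%:
  CaO = 100 - (SiO2 + Na2O + others)
  CaO = 100 - (72.8 + 14.7 + 3.6) = 8.9%

8.9%


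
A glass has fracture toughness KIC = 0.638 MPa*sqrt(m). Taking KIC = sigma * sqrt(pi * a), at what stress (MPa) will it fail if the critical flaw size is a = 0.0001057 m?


Rearrange KIC = sigma * sqrt(pi * a):
  sigma = KIC / sqrt(pi * a)
  sqrt(pi * 0.0001057) = 0.018223
  sigma = 0.638 / 0.018223 = 35.01 MPa

35.01 MPa


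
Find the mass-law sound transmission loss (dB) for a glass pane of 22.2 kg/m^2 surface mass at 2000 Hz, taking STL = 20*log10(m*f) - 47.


Mass law: STL = 20 * log10(m * f) - 47
  m * f = 22.2 * 2000 = 44400
  log10(44400) = 4.64738
  STL = 20 * 4.64738 - 47 = 92.9476 - 47 = 45.9 dB

45.9 dB


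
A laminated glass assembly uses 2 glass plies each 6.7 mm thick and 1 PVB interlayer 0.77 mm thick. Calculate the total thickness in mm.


Total thickness = glass contribution + PVB contribution
  Glass: 2 * 6.7 = 13.4 mm
  PVB: 1 * 0.77 = 0.77 mm
  Total = 13.4 + 0.77 = 14.17 mm

14.17 mm


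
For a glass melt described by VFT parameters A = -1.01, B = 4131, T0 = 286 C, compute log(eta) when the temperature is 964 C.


VFT equation: log(eta) = A + B / (T - T0)
  T - T0 = 964 - 286 = 678
  B / (T - T0) = 4131 / 678 = 6.093
  log(eta) = -1.01 + 6.093 = 5.083

5.083


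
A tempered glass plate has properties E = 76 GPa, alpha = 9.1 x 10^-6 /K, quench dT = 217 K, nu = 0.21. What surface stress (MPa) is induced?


Tempering stress: sigma = E * alpha * dT / (1 - nu)
  E (MPa) = 76 * 1000 = 76000
  Numerator = 76000 * (9.1 x 10^-6) * 217 = 150.0772
  Denominator = 1 - 0.21 = 0.79
  sigma = 150.0772 / 0.79 = 190.0 MPa

190.0 MPa


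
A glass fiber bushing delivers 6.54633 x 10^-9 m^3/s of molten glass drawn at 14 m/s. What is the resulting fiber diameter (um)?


Cross-sectional area from continuity:
  A = Q / v = 6.54633 x 10^-9 / 14 = 4.67595 x 10^-10 m^2
Diameter from circular cross-section:
  d = sqrt(4A / pi) * 10^6 (m -> um)
  d = sqrt(4 * 4.67595 x 10^-10 / pi) * 10^6 = 24.4 um

24.4 um


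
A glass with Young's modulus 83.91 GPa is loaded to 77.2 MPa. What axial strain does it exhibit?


Rearrange E = sigma / epsilon:
  epsilon = sigma / E
  E (MPa) = 83.91 * 1000 = 83910
  epsilon = 77.2 / 83910 = 0.00092

0.00092


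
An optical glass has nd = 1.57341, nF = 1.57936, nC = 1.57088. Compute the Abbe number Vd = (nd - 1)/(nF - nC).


Abbe number formula: Vd = (nd - 1) / (nF - nC)
  nd - 1 = 1.57341 - 1 = 0.57341
  nF - nC = 1.57936 - 1.57088 = 0.00848
  Vd = 0.57341 / 0.00848 = 67.62

67.62


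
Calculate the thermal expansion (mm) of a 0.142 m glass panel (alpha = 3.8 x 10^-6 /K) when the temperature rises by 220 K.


Thermal expansion formula: dL = alpha * L0 * dT
  dL = (3.8 x 10^-6) * 0.142 * 220 = 0.00011871 m
Convert to mm: 0.00011871 * 1000 = 0.1187 mm

0.1187 mm


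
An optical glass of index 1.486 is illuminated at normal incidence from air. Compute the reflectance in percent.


Fresnel reflectance at normal incidence:
  R = ((n - 1)/(n + 1))^2
  (n - 1)/(n + 1) = (1.486 - 1)/(1.486 + 1) = 0.195495
  R = 0.195495^2 = 0.0382183
  R(%) = 0.0382183 * 100 = 3.822%

3.822%


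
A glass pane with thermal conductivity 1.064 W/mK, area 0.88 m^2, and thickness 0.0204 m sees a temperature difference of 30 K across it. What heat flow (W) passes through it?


Fourier's law: Q = k * A * dT / t
  Q = 1.064 * 0.88 * 30 / 0.0204
  Q = 28.0896 / 0.0204 = 1376.9 W

1376.9 W


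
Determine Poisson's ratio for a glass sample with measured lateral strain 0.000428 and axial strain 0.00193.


Poisson's ratio: nu = lateral strain / axial strain
  nu = 0.000428 / 0.00193 = 0.2218

0.2218


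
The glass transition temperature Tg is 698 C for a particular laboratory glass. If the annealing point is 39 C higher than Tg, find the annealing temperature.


The annealing temperature is Tg plus the offset:
  T_anneal = 698 + 39 = 737 C

737 C


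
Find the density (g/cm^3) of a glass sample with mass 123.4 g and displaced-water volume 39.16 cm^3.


Use the definition of density:
  rho = mass / volume
  rho = 123.4 / 39.16 = 3.151 g/cm^3

3.151 g/cm^3


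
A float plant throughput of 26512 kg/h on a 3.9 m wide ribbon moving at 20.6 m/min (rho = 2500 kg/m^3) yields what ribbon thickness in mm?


Ribbon cross-section from mass balance:
  Volume rate = throughput / density = 26512 / 2500 = 10.6048 m^3/h
  thickness = volume rate / (speed * 60 * width), i.e.
  thickness = throughput / (60 * speed * width * density) * 1000
  thickness = 26512 / (60 * 20.6 * 3.9 * 2500) * 1000 = 2.2 mm

2.2 mm


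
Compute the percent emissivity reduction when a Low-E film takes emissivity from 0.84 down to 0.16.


Percentage reduction = (1 - coated/uncoated) * 100
  Ratio = 0.16 / 0.84 = 0.1905
  Reduction = (1 - 0.1905) * 100 = 81.0%

81.0%


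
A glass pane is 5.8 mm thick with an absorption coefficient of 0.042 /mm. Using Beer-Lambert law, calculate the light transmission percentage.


Beer-Lambert law: T = exp(-alpha * thickness)
  exponent = -0.042 * 5.8 = -0.2436
  T = exp(-0.2436) = 0.7838
  Percentage = 0.7838 * 100 = 78.38%

78.38%


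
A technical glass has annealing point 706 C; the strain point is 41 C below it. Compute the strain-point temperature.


Strain point = annealing point - difference:
  T_strain = 706 - 41 = 665 C

665 C


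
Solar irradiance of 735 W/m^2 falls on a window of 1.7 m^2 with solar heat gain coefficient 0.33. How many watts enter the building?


Solar heat gain: Q = Area * SHGC * Irradiance
  Q = 1.7 * 0.33 * 735 = 412.3 W

412.3 W


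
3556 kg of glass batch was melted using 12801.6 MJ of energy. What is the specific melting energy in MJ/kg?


Rearrange E = m * s for s:
  s = E / m
  s = 12801.6 / 3556 = 3.6 MJ/kg

3.6 MJ/kg


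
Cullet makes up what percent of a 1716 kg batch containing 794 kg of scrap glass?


Cullet ratio = (cullet mass / total batch mass) * 100
  Ratio = 794 / 1716 * 100 = 46.27%

46.27%


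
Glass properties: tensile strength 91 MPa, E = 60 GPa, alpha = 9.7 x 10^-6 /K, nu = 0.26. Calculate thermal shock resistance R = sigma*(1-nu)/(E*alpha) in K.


Thermal shock resistance: R = sigma * (1 - nu) / (E * alpha)
  Numerator = 91 * (1 - 0.26) = 67.34
  Denominator = 60 * 1000 * (9.7 x 10^-6) = 0.582
  R = 67.34 / 0.582 = 115.7 K

115.7 K


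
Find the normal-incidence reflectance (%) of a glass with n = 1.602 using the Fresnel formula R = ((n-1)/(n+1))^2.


Fresnel reflectance at normal incidence:
  R = ((n - 1)/(n + 1))^2
  (n - 1)/(n + 1) = (1.602 - 1)/(1.602 + 1) = 0.23136
  R = 0.23136^2 = 0.0535274
  R(%) = 0.0535274 * 100 = 5.353%

5.353%


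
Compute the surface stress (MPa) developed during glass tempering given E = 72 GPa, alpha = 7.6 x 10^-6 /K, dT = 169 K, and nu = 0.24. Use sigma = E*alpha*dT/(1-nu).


Tempering stress: sigma = E * alpha * dT / (1 - nu)
  E (MPa) = 72 * 1000 = 72000
  Numerator = 72000 * (7.6 x 10^-6) * 169 = 92.4768
  Denominator = 1 - 0.24 = 0.76
  sigma = 92.4768 / 0.76 = 121.7 MPa

121.7 MPa


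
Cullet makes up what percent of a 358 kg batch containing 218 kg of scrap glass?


Cullet ratio = (cullet mass / total batch mass) * 100
  Ratio = 218 / 358 * 100 = 60.89%

60.89%


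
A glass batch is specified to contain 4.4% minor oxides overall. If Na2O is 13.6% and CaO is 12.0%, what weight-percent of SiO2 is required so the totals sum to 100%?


Known pieces sum to 100%:
  SiO2 = 100 - (others + Na2O + CaO)
  SiO2 = 100 - (4.4 + 13.6 + 12.0) = 70.0%

70.0%


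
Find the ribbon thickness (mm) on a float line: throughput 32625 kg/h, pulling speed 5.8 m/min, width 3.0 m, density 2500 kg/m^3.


Ribbon cross-section from mass balance:
  Volume rate = throughput / density = 32625 / 2500 = 13.05 m^3/h
  thickness = volume rate / (speed * 60 * width), i.e.
  thickness = throughput / (60 * speed * width * density) * 1000
  thickness = 32625 / (60 * 5.8 * 3.0 * 2500) * 1000 = 12.5 mm

12.5 mm


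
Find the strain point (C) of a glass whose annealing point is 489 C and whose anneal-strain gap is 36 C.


Strain point = annealing point - difference:
  T_strain = 489 - 36 = 453 C

453 C


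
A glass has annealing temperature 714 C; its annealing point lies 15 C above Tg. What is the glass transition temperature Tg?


Rearrange T_anneal = Tg + offset for Tg:
  Tg = T_anneal - offset = 714 - 15 = 699 C

699 C


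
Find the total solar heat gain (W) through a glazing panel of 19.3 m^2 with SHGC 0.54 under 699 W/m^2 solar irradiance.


Solar heat gain: Q = Area * SHGC * Irradiance
  Q = 19.3 * 0.54 * 699 = 7285 W

7285 W


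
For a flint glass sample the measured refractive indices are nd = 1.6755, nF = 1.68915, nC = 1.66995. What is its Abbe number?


Abbe number formula: Vd = (nd - 1) / (nF - nC)
  nd - 1 = 1.6755 - 1 = 0.6755
  nF - nC = 1.68915 - 1.66995 = 0.0192
  Vd = 0.6755 / 0.0192 = 35.18

35.18


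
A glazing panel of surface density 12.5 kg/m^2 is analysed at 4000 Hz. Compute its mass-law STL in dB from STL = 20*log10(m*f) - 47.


Mass law: STL = 20 * log10(m * f) - 47
  m * f = 12.5 * 4000 = 50000
  log10(50000) = 4.69897
  STL = 20 * 4.69897 - 47 = 93.9794 - 47 = 47.0 dB

47.0 dB


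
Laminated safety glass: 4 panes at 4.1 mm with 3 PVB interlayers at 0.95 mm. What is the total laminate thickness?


Total thickness = glass contribution + PVB contribution
  Glass: 4 * 4.1 = 16.4 mm
  PVB: 3 * 0.95 = 2.85 mm
  Total = 16.4 + 2.85 = 19.25 mm

19.25 mm


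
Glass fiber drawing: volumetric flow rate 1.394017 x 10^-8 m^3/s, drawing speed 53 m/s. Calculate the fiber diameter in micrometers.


Cross-sectional area from continuity:
  A = Q / v = 1.394017 x 10^-8 / 53 = 2.630221 x 10^-10 m^2
Diameter from circular cross-section:
  d = sqrt(4A / pi) * 10^6 (m -> um)
  d = sqrt(4 * 2.630221 x 10^-10 / pi) * 10^6 = 18.3 um

18.3 um


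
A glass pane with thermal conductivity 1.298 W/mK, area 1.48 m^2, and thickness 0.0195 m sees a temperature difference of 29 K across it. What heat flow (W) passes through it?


Fourier's law: Q = k * A * dT / t
  Q = 1.298 * 1.48 * 29 / 0.0195
  Q = 55.71016 / 0.0195 = 2856.9 W

2856.9 W


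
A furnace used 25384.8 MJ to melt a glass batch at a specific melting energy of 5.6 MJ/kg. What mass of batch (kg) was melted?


Rearrange E = m * s for m:
  m = E / s
  m = 25384.8 / 5.6 = 4533.0 kg

4533.0 kg


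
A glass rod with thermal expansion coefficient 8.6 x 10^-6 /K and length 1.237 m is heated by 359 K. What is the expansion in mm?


Thermal expansion formula: dL = alpha * L0 * dT
  dL = (8.6 x 10^-6) * 1.237 * 359 = 0.00381911 m
Convert to mm: 0.00381911 * 1000 = 3.8191 mm

3.8191 mm


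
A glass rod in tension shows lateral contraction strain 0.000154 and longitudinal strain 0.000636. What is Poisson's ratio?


Poisson's ratio: nu = lateral strain / axial strain
  nu = 0.000154 / 0.000636 = 0.2421

0.2421


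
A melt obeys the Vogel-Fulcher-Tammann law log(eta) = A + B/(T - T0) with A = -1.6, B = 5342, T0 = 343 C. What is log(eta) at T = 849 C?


VFT equation: log(eta) = A + B / (T - T0)
  T - T0 = 849 - 343 = 506
  B / (T - T0) = 5342 / 506 = 10.557
  log(eta) = -1.6 + 10.557 = 8.957

8.957


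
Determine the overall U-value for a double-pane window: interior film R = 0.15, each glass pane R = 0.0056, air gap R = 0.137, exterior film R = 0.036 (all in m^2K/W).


Total thermal resistance (series):
  R_total = R_in + R_glass + R_air + R_glass + R_out
  R_total = 0.15 + 0.0056 + 0.137 + 0.0056 + 0.036 = 0.3342 m^2K/W
U-value = 1 / R_total = 1 / 0.3342 = 2.992 W/m^2K

2.992 W/m^2K


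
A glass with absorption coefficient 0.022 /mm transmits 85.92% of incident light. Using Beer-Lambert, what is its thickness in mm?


Rearrange T = exp(-alpha * thickness):
  thickness = -ln(T) / alpha
  T = 85.92/100 = 0.8592
  ln(T) = -0.15175
  -ln(T) = 0.15175
  thickness = 0.15175 / 0.022 = 6.9 mm

6.9 mm


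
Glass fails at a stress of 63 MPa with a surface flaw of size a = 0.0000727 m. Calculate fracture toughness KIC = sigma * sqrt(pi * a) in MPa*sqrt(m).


Fracture toughness: KIC = sigma * sqrt(pi * a)
  pi * a = pi * 0.0000727 = 0.000228394
  sqrt(pi * a) = 0.015113
  KIC = 63 * 0.015113 = 0.952 MPa*sqrt(m)

0.952 MPa*sqrt(m)


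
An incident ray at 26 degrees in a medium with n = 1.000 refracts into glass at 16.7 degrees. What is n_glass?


Apply Snell's law: n1 * sin(theta1) = n2 * sin(theta2)
  n2 = n1 * sin(theta1) / sin(theta2)
  sin(26) = 0.438371
  sin(16.7) = 0.287361
  n2 = 1.000 * 0.438371 / 0.287361 = 1.5255

1.5255


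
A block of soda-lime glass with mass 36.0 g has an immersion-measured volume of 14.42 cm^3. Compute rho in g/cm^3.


Use the definition of density:
  rho = mass / volume
  rho = 36.0 / 14.42 = 2.497 g/cm^3

2.497 g/cm^3


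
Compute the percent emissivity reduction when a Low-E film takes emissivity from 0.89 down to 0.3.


Percentage reduction = (1 - coated/uncoated) * 100
  Ratio = 0.3 / 0.89 = 0.3371
  Reduction = (1 - 0.3371) * 100 = 66.3%

66.3%


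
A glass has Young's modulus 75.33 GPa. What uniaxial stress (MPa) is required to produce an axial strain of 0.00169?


Rearrange E = sigma / epsilon:
  sigma = E * epsilon
  E (MPa) = 75.33 * 1000 = 75330
  sigma = 75330 * 0.00169 = 127.31 MPa

127.31 MPa


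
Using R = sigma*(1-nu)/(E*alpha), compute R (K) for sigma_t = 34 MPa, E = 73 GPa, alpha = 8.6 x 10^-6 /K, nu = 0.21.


Thermal shock resistance: R = sigma * (1 - nu) / (E * alpha)
  Numerator = 34 * (1 - 0.21) = 26.86
  Denominator = 73 * 1000 * (8.6 x 10^-6) = 0.6278
  R = 26.86 / 0.6278 = 42.8 K

42.8 K


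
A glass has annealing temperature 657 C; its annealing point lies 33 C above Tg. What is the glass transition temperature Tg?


Rearrange T_anneal = Tg + offset for Tg:
  Tg = T_anneal - offset = 657 - 33 = 624 C

624 C


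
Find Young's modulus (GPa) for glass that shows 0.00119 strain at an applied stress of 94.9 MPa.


Young's modulus: E = stress / strain
  E = 94.9 MPa / 0.00119 = 79747.9 MPa
Convert to GPa: 79747.9 / 1000 = 79.75 GPa

79.75 GPa


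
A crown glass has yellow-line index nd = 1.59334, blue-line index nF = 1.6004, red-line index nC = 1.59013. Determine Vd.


Abbe number formula: Vd = (nd - 1) / (nF - nC)
  nd - 1 = 1.59334 - 1 = 0.59334
  nF - nC = 1.6004 - 1.59013 = 0.01027
  Vd = 0.59334 / 0.01027 = 57.77

57.77


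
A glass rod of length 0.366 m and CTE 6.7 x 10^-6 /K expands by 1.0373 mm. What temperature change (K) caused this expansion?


Rearrange dL = alpha * L0 * dT for dT:
  dT = dL / (alpha * L0)
  dL (m) = 1.0373 / 1000 = 0.0010373
  dT = 0.0010373 / ((6.7 x 10^-6) * 0.366) = 423.0 K

423.0 K


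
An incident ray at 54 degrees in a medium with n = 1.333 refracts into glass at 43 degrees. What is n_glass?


Apply Snell's law: n1 * sin(theta1) = n2 * sin(theta2)
  n2 = n1 * sin(theta1) / sin(theta2)
  sin(54) = 0.809017
  sin(43) = 0.681998
  n2 = 1.333 * 0.809017 / 0.681998 = 1.5813

1.5813


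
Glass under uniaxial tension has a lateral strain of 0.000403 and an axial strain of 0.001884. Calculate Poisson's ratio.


Poisson's ratio: nu = lateral strain / axial strain
  nu = 0.000403 / 0.001884 = 0.2139

0.2139


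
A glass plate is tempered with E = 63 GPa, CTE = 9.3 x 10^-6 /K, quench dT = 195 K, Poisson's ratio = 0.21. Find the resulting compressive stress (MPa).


Tempering stress: sigma = E * alpha * dT / (1 - nu)
  E (MPa) = 63 * 1000 = 63000
  Numerator = 63000 * (9.3 x 10^-6) * 195 = 114.2505
  Denominator = 1 - 0.21 = 0.79
  sigma = 114.2505 / 0.79 = 144.6 MPa

144.6 MPa


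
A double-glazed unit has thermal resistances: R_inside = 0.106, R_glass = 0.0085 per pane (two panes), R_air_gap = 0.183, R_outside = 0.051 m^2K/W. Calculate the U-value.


Total thermal resistance (series):
  R_total = R_in + R_glass + R_air + R_glass + R_out
  R_total = 0.106 + 0.0085 + 0.183 + 0.0085 + 0.051 = 0.357 m^2K/W
U-value = 1 / R_total = 1 / 0.357 = 2.801 W/m^2K

2.801 W/m^2K


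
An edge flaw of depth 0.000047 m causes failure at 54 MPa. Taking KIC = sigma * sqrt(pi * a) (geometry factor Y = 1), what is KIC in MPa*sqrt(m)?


Fracture toughness: KIC = sigma * sqrt(pi * a)
  pi * a = pi * 0.000047 = 0.000147655
  sqrt(pi * a) = 0.012151
  KIC = 54 * 0.012151 = 0.656 MPa*sqrt(m)

0.656 MPa*sqrt(m)


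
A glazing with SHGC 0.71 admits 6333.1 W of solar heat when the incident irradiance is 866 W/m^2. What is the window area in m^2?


Rearrange Q = Area * SHGC * Irradiance:
  Area = Q / (SHGC * Irradiance)
  Area = 6333.1 / (0.71 * 866) = 10.3 m^2

10.3 m^2


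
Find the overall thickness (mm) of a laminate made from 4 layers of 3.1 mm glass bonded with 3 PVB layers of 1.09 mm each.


Total thickness = glass contribution + PVB contribution
  Glass: 4 * 3.1 = 12.4 mm
  PVB: 3 * 1.09 = 3.27 mm
  Total = 12.4 + 3.27 = 15.67 mm

15.67 mm


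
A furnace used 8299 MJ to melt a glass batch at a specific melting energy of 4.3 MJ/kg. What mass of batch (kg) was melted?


Rearrange E = m * s for m:
  m = E / s
  m = 8299 / 4.3 = 1930.0 kg

1930.0 kg


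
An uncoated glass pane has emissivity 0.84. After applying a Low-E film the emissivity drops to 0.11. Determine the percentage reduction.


Percentage reduction = (1 - coated/uncoated) * 100
  Ratio = 0.11 / 0.84 = 0.131
  Reduction = (1 - 0.131) * 100 = 86.9%

86.9%


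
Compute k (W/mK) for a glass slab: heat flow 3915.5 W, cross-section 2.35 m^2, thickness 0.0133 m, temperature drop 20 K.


Fourier's law rearranged: k = Q * t / (A * dT)
  Numerator = 3915.5 * 0.0133 = 52.07615
  Denominator = 2.35 * 20 = 47.0
  k = 52.07615 / 47.0 = 1.108 W/mK

1.108 W/mK


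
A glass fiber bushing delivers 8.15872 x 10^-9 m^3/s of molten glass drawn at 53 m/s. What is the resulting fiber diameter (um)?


Cross-sectional area from continuity:
  A = Q / v = 8.15872 x 10^-9 / 53 = 1.539381 x 10^-10 m^2
Diameter from circular cross-section:
  d = sqrt(4A / pi) * 10^6 (m -> um)
  d = sqrt(4 * 1.539381 x 10^-10 / pi) * 10^6 = 14.0 um

14.0 um


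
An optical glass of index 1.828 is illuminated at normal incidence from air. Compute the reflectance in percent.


Fresnel reflectance at normal incidence:
  R = ((n - 1)/(n + 1))^2
  (n - 1)/(n + 1) = (1.828 - 1)/(1.828 + 1) = 0.292786
  R = 0.292786^2 = 0.0857236
  R(%) = 0.0857236 * 100 = 8.572%

8.572%


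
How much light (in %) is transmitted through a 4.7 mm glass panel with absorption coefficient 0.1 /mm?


Beer-Lambert law: T = exp(-alpha * thickness)
  exponent = -0.1 * 4.7 = -0.47
  T = exp(-0.47) = 0.625
  Percentage = 0.625 * 100 = 62.5%

62.5%


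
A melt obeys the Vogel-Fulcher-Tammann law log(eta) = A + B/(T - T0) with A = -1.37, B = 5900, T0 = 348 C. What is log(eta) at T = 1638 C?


VFT equation: log(eta) = A + B / (T - T0)
  T - T0 = 1638 - 348 = 1290
  B / (T - T0) = 5900 / 1290 = 4.574
  log(eta) = -1.37 + 4.574 = 3.204

3.204


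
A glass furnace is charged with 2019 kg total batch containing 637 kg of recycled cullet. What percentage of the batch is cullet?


Cullet ratio = (cullet mass / total batch mass) * 100
  Ratio = 637 / 2019 * 100 = 31.55%

31.55%


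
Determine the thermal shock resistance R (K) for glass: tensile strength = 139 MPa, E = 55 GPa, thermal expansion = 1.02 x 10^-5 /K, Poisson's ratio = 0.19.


Thermal shock resistance: R = sigma * (1 - nu) / (E * alpha)
  Numerator = 139 * (1 - 0.19) = 112.59
  Denominator = 55 * 1000 * (1.02 x 10^-5) = 0.561
  R = 112.59 / 0.561 = 200.7 K

200.7 K


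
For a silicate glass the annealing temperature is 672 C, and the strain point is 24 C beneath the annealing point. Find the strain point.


Strain point = annealing point - difference:
  T_strain = 672 - 24 = 648 C

648 C


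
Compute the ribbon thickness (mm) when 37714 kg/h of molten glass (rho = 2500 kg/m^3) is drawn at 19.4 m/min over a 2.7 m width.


Ribbon cross-section from mass balance:
  Volume rate = throughput / density = 37714 / 2500 = 15.0856 m^3/h
  thickness = volume rate / (speed * 60 * width), i.e.
  thickness = throughput / (60 * speed * width * density) * 1000
  thickness = 37714 / (60 * 19.4 * 2.7 * 2500) * 1000 = 4.8 mm

4.8 mm


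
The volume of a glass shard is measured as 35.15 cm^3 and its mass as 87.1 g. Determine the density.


Use the definition of density:
  rho = mass / volume
  rho = 87.1 / 35.15 = 2.478 g/cm^3

2.478 g/cm^3


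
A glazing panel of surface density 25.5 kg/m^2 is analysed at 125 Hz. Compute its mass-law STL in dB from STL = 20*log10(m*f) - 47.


Mass law: STL = 20 * log10(m * f) - 47
  m * f = 25.5 * 125 = 3187.5
  log10(3187.5) = 3.50345
  STL = 20 * 3.50345 - 47 = 70.069 - 47 = 23.1 dB

23.1 dB


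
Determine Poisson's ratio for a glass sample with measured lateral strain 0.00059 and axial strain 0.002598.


Poisson's ratio: nu = lateral strain / axial strain
  nu = 0.00059 / 0.002598 = 0.2271

0.2271


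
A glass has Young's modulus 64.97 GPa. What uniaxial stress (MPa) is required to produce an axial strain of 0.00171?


Rearrange E = sigma / epsilon:
  sigma = E * epsilon
  E (MPa) = 64.97 * 1000 = 64970
  sigma = 64970 * 0.00171 = 111.1 MPa

111.1 MPa


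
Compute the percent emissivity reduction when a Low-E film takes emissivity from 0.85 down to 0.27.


Percentage reduction = (1 - coated/uncoated) * 100
  Ratio = 0.27 / 0.85 = 0.3176
  Reduction = (1 - 0.3176) * 100 = 68.2%

68.2%


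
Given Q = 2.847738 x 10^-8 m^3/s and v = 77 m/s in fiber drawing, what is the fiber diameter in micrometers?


Cross-sectional area from continuity:
  A = Q / v = 2.847738 x 10^-8 / 77 = 3.698361 x 10^-10 m^2
Diameter from circular cross-section:
  d = sqrt(4A / pi) * 10^6 (m -> um)
  d = sqrt(4 * 3.698361 x 10^-10 / pi) * 10^6 = 21.7 um

21.7 um


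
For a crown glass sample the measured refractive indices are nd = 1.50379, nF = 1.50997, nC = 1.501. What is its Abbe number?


Abbe number formula: Vd = (nd - 1) / (nF - nC)
  nd - 1 = 1.50379 - 1 = 0.50379
  nF - nC = 1.50997 - 1.501 = 0.00897
  Vd = 0.50379 / 0.00897 = 56.16

56.16


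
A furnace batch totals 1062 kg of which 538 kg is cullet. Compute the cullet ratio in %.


Cullet ratio = (cullet mass / total batch mass) * 100
  Ratio = 538 / 1062 * 100 = 50.66%

50.66%


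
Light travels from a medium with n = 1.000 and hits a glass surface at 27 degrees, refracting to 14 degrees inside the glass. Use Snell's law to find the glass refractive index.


Apply Snell's law: n1 * sin(theta1) = n2 * sin(theta2)
  n2 = n1 * sin(theta1) / sin(theta2)
  sin(27) = 0.45399
  sin(14) = 0.241922
  n2 = 1.000 * 0.45399 / 0.241922 = 1.8766

1.8766


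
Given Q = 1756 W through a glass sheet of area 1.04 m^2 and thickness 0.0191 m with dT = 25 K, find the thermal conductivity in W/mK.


Fourier's law rearranged: k = Q * t / (A * dT)
  Numerator = 1756 * 0.0191 = 33.5396
  Denominator = 1.04 * 25 = 26.0
  k = 33.5396 / 26.0 = 1.29 W/mK

1.29 W/mK


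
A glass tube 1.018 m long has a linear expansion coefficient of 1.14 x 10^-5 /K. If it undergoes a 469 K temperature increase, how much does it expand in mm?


Thermal expansion formula: dL = alpha * L0 * dT
  dL = (1.14 x 10^-5) * 1.018 * 469 = 0.00544284 m
Convert to mm: 0.00544284 * 1000 = 5.4428 mm

5.4428 mm


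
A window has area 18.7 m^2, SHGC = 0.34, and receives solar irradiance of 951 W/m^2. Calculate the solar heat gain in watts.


Solar heat gain: Q = Area * SHGC * Irradiance
  Q = 18.7 * 0.34 * 951 = 6046.5 W

6046.5 W


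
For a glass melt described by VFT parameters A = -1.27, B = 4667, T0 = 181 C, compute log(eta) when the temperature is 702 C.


VFT equation: log(eta) = A + B / (T - T0)
  T - T0 = 702 - 181 = 521
  B / (T - T0) = 4667 / 521 = 8.958
  log(eta) = -1.27 + 8.958 = 7.688

7.688


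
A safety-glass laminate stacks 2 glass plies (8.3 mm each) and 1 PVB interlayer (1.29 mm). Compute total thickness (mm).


Total thickness = glass contribution + PVB contribution
  Glass: 2 * 8.3 = 16.6 mm
  PVB: 1 * 1.29 = 1.29 mm
  Total = 16.6 + 1.29 = 17.89 mm

17.89 mm


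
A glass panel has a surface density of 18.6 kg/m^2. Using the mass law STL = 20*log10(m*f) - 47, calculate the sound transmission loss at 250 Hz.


Mass law: STL = 20 * log10(m * f) - 47
  m * f = 18.6 * 250 = 4650
  log10(4650) = 3.66745
  STL = 20 * 3.66745 - 47 = 73.349 - 47 = 26.3 dB

26.3 dB


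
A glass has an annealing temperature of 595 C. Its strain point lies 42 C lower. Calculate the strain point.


Strain point = annealing point - difference:
  T_strain = 595 - 42 = 553 C

553 C


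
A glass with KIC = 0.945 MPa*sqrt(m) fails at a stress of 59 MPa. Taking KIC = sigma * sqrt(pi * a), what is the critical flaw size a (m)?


Rearrange KIC = sigma * sqrt(pi * a):
  sqrt(pi * a) = KIC / sigma
  sqrt(pi * a) = 0.945 / 59 = 0.016017
  a = (KIC / sigma)^2 / pi
  a = 0.016017^2 / pi = 0.0000817 m

0.0000817 m


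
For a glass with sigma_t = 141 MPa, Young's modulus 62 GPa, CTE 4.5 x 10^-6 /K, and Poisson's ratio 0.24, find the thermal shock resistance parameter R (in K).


Thermal shock resistance: R = sigma * (1 - nu) / (E * alpha)
  Numerator = 141 * (1 - 0.24) = 107.16
  Denominator = 62 * 1000 * (4.5 x 10^-6) = 0.279
  R = 107.16 / 0.279 = 384.1 K

384.1 K


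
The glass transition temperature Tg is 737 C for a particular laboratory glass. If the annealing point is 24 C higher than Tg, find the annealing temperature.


The annealing temperature is Tg plus the offset:
  T_anneal = 737 + 24 = 761 C

761 C


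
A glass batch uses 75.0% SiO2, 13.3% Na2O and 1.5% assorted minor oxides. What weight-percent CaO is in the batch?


Pieces sum to 100%:
  CaO = 100 - (SiO2 + Na2O + others)
  CaO = 100 - (75.0 + 13.3 + 1.5) = 10.2%

10.2%


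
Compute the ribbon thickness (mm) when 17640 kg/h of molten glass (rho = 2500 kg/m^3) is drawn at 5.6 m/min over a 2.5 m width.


Ribbon cross-section from mass balance:
  Volume rate = throughput / density = 17640 / 2500 = 7.056 m^3/h
  thickness = volume rate / (speed * 60 * width), i.e.
  thickness = throughput / (60 * speed * width * density) * 1000
  thickness = 17640 / (60 * 5.6 * 2.5 * 2500) * 1000 = 8.4 mm

8.4 mm


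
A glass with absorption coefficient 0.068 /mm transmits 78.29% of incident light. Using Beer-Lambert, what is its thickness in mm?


Rearrange T = exp(-alpha * thickness):
  thickness = -ln(T) / alpha
  T = 78.29/100 = 0.7829
  ln(T) = -0.24475
  -ln(T) = 0.24475
  thickness = 0.24475 / 0.068 = 3.6 mm

3.6 mm


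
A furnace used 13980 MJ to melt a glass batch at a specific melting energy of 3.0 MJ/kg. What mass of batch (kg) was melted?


Rearrange E = m * s for m:
  m = E / s
  m = 13980 / 3.0 = 4660.0 kg

4660.0 kg


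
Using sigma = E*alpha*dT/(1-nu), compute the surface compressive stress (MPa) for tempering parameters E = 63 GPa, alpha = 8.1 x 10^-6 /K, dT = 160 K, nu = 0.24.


Tempering stress: sigma = E * alpha * dT / (1 - nu)
  E (MPa) = 63 * 1000 = 63000
  Numerator = 63000 * (8.1 x 10^-6) * 160 = 81.648
  Denominator = 1 - 0.24 = 0.76
  sigma = 81.648 / 0.76 = 107.4 MPa

107.4 MPa


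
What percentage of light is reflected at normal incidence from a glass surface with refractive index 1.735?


Fresnel reflectance at normal incidence:
  R = ((n - 1)/(n + 1))^2
  (n - 1)/(n + 1) = (1.735 - 1)/(1.735 + 1) = 0.268739
  R = 0.268739^2 = 0.0722207
  R(%) = 0.0722207 * 100 = 7.222%

7.222%


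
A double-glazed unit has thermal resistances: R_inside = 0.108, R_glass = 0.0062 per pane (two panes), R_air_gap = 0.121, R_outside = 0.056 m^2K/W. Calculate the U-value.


Total thermal resistance (series):
  R_total = R_in + R_glass + R_air + R_glass + R_out
  R_total = 0.108 + 0.0062 + 0.121 + 0.0062 + 0.056 = 0.2974 m^2K/W
U-value = 1 / R_total = 1 / 0.2974 = 3.362 W/m^2K

3.362 W/m^2K


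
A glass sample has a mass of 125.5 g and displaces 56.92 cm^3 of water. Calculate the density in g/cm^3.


Use the definition of density:
  rho = mass / volume
  rho = 125.5 / 56.92 = 2.205 g/cm^3

2.205 g/cm^3


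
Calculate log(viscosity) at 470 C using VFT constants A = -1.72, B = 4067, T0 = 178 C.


VFT equation: log(eta) = A + B / (T - T0)
  T - T0 = 470 - 178 = 292
  B / (T - T0) = 4067 / 292 = 13.928
  log(eta) = -1.72 + 13.928 = 12.208

12.208


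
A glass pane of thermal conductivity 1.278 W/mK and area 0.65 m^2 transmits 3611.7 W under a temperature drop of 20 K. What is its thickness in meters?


Fourier's law: t = k * A * dT / Q
  t = 1.278 * 0.65 * 20 / 3611.7
  t = 16.614 / 3611.7 = 0.0046 m

0.0046 m


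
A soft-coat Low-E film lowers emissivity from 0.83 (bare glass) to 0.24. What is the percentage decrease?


Percentage reduction = (1 - coated/uncoated) * 100
  Ratio = 0.24 / 0.83 = 0.2892
  Reduction = (1 - 0.2892) * 100 = 71.1%

71.1%


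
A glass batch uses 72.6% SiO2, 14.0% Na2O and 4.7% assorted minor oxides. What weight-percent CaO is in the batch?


Pieces sum to 100%:
  CaO = 100 - (SiO2 + Na2O + others)
  CaO = 100 - (72.6 + 14.0 + 4.7) = 8.7%

8.7%


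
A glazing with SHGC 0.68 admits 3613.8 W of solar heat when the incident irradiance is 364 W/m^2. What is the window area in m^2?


Rearrange Q = Area * SHGC * Irradiance:
  Area = Q / (SHGC * Irradiance)
  Area = 3613.8 / (0.68 * 364) = 14.6 m^2

14.6 m^2


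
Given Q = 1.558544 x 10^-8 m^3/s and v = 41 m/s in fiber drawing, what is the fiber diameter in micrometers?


Cross-sectional area from continuity:
  A = Q / v = 1.558544 x 10^-8 / 41 = 3.801327 x 10^-10 m^2
Diameter from circular cross-section:
  d = sqrt(4A / pi) * 10^6 (m -> um)
  d = sqrt(4 * 3.801327 x 10^-10 / pi) * 10^6 = 22.0 um

22.0 um


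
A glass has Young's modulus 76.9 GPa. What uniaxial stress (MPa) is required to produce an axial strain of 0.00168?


Rearrange E = sigma / epsilon:
  sigma = E * epsilon
  E (MPa) = 76.9 * 1000 = 76900
  sigma = 76900 * 0.00168 = 129.19 MPa

129.19 MPa


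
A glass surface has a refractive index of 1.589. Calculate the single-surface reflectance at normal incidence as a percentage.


Fresnel reflectance at normal incidence:
  R = ((n - 1)/(n + 1))^2
  (n - 1)/(n + 1) = (1.589 - 1)/(1.589 + 1) = 0.227501
  R = 0.227501^2 = 0.0517567
  R(%) = 0.0517567 * 100 = 5.176%

5.176%


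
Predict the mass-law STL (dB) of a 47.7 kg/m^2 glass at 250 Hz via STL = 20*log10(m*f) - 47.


Mass law: STL = 20 * log10(m * f) - 47
  m * f = 47.7 * 250 = 11925
  log10(11925) = 4.07646
  STL = 20 * 4.07646 - 47 = 81.5292 - 47 = 34.5 dB

34.5 dB


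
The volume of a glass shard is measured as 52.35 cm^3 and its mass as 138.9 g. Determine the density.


Use the definition of density:
  rho = mass / volume
  rho = 138.9 / 52.35 = 2.653 g/cm^3

2.653 g/cm^3


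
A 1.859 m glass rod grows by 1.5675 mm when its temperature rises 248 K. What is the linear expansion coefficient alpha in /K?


Rearrange dL = alpha * L0 * dT for alpha:
  alpha = dL / (L0 * dT)
  alpha = (1.5675 / 1000) / (1.859 * 248) = 0.0000034 /K = 3.4 x 10^-6 /K

3.4 x 10^-6 /K


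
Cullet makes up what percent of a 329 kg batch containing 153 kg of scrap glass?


Cullet ratio = (cullet mass / total batch mass) * 100
  Ratio = 153 / 329 * 100 = 46.5%

46.5%


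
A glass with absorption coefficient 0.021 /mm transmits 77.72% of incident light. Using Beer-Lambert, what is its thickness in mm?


Rearrange T = exp(-alpha * thickness):
  thickness = -ln(T) / alpha
  T = 77.72/100 = 0.7772
  ln(T) = -0.25206
  -ln(T) = 0.25206
  thickness = 0.25206 / 0.021 = 12.0 mm

12.0 mm


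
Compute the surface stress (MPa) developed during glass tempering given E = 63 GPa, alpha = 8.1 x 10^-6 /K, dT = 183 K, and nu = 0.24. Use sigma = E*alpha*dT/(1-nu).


Tempering stress: sigma = E * alpha * dT / (1 - nu)
  E (MPa) = 63 * 1000 = 63000
  Numerator = 63000 * (8.1 x 10^-6) * 183 = 93.3849
  Denominator = 1 - 0.24 = 0.76
  sigma = 93.3849 / 0.76 = 122.9 MPa

122.9 MPa


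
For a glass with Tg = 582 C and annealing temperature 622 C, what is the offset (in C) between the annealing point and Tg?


Offset = T_anneal - Tg:
  offset = 622 - 582 = 40 C

40 C


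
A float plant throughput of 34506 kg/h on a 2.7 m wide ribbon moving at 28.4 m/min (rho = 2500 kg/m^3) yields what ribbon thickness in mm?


Ribbon cross-section from mass balance:
  Volume rate = throughput / density = 34506 / 2500 = 13.8024 m^3/h
  thickness = volume rate / (speed * 60 * width), i.e.
  thickness = throughput / (60 * speed * width * density) * 1000
  thickness = 34506 / (60 * 28.4 * 2.7 * 2500) * 1000 = 3.0 mm

3.0 mm


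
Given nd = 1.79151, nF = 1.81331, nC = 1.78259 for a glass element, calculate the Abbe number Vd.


Abbe number formula: Vd = (nd - 1) / (nF - nC)
  nd - 1 = 1.79151 - 1 = 0.79151
  nF - nC = 1.81331 - 1.78259 = 0.03072
  Vd = 0.79151 / 0.03072 = 25.77

25.77


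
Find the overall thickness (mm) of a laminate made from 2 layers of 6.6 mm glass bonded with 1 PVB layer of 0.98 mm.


Total thickness = glass contribution + PVB contribution
  Glass: 2 * 6.6 = 13.2 mm
  PVB: 1 * 0.98 = 0.98 mm
  Total = 13.2 + 0.98 = 14.18 mm

14.18 mm


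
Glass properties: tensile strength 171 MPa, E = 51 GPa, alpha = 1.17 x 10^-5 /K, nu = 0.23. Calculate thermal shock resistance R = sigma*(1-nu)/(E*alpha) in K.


Thermal shock resistance: R = sigma * (1 - nu) / (E * alpha)
  Numerator = 171 * (1 - 0.23) = 131.67
  Denominator = 51 * 1000 * (1.17 x 10^-5) = 0.5967
  R = 131.67 / 0.5967 = 220.7 K

220.7 K


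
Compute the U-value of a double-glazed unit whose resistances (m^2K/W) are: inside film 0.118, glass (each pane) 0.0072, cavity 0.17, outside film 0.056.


Total thermal resistance (series):
  R_total = R_in + R_glass + R_air + R_glass + R_out
  R_total = 0.118 + 0.0072 + 0.17 + 0.0072 + 0.056 = 0.3584 m^2K/W
U-value = 1 / R_total = 1 / 0.3584 = 2.79 W/m^2K

2.79 W/m^2K


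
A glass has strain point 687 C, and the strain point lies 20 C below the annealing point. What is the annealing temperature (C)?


T_anneal = T_strain + gap:
  T_anneal = 687 + 20 = 707 C

707 C


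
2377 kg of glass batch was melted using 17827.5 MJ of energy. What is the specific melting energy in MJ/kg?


Rearrange E = m * s for s:
  s = E / m
  s = 17827.5 / 2377 = 7.5 MJ/kg

7.5 MJ/kg


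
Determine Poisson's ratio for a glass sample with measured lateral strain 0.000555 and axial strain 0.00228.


Poisson's ratio: nu = lateral strain / axial strain
  nu = 0.000555 / 0.00228 = 0.2434

0.2434


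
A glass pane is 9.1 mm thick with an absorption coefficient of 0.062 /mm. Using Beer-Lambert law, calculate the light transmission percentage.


Beer-Lambert law: T = exp(-alpha * thickness)
  exponent = -0.062 * 9.1 = -0.5642
  T = exp(-0.5642) = 0.5688
  Percentage = 0.5688 * 100 = 56.88%

56.88%
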